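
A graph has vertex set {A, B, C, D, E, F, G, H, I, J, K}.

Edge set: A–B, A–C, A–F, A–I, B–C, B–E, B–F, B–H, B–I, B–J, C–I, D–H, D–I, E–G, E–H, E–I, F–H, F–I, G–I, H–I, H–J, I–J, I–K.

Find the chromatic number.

A, B, C, I form a clique, so at least 4 colors are needed.
4 colors suffice: A=green, B=blue, C=yellow, D=blue, E=yellow, F=yellow, G=blue, H=green, I=red, J=yellow, K=blue. Each edge has distinct colors on its endpoints.

4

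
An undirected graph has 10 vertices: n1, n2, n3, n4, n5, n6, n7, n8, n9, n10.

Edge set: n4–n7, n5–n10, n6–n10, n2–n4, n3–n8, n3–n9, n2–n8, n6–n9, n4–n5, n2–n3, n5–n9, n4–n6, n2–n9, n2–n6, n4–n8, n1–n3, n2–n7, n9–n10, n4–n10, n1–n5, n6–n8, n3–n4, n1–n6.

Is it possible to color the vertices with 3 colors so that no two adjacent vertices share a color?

No

n2, n4, n6, n8 are pairwise adjacent (a clique of size 4), so at least 4 colors are needed.
So 3 colors are not enough.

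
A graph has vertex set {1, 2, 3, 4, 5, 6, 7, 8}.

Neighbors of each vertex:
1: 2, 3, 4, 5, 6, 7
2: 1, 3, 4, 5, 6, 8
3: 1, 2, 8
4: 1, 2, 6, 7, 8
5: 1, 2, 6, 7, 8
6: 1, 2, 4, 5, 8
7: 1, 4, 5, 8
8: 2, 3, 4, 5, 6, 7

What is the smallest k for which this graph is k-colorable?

1, 2, 5, 6 are pairwise adjacent (a clique of size 4), so at least 4 colors are needed.
4 colors suffice: 1=a, 2=b, 3=c, 4=c, 5=c, 6=d, 7=b, 8=a. Each edge has distinct colors on its endpoints.

4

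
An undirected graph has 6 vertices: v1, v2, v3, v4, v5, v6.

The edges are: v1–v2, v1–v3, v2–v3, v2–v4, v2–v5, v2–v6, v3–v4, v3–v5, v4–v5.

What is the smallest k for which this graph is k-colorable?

v2, v3, v4, v5 form a clique, so at least 4 colors are needed.
4 colors suffice: color red → {v2}; color blue → {v3, v6}; color green → {v1, v5}; color yellow → {v4}. No two adjacent vertices share a color.

4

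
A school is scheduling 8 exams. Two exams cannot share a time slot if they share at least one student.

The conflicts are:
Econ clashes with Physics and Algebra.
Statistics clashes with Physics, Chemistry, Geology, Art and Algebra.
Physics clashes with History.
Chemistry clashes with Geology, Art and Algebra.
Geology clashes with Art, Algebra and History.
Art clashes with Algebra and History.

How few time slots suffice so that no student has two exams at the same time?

Statistics, Chemistry, Geology, Art, Algebra are mutually in conflict, so at least 5 time slots are needed.
Using 5 time slots: Econ=2, Statistics=3, Physics=1, Chemistry=5, Geology=1, Art=2, Algebra=4, History=3. Each listed conflict is separated.

5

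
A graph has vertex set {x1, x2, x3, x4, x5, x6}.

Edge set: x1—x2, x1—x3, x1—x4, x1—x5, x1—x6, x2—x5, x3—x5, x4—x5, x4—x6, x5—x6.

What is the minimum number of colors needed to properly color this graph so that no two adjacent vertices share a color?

x1, x4, x5, x6 are mutually adjacent (a clique of size 4), so at least 4 colors are needed.
4 colors suffice: color R → {x1}; color B → {x5}; color G → {x2, x3, x4}; color Y → {x6}. Each edge has distinct colors on its endpoints.

4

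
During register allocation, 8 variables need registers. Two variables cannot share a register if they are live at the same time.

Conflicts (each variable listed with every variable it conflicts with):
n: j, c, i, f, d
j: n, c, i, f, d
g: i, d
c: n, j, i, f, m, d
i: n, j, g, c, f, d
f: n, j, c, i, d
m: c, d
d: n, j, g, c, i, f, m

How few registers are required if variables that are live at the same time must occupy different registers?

n, j, c, i, f, d are mutually in conflict, so at least 6 registers are needed.
6 registers suffice: register 1 → {d}; register 2 → {g, c}; register 3 → {i, m}; register 4 → {n}; register 5 → {f}; register 6 → {j}. Each listed conflict is separated.

6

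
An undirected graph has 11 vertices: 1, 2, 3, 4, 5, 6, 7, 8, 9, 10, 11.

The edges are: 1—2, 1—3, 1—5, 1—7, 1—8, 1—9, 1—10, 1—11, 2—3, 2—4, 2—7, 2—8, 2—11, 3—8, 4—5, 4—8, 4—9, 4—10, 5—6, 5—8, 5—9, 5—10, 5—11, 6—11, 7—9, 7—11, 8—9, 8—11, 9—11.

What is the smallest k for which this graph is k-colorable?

1, 5, 8, 9, 11 form a clique, so at least 5 colors are needed.
5 colors suffice: color red → {1, 4, 6}; color blue → {3, 10, 11}; color green → {2, 5}; color yellow → {7, 8}; color purple → {9}. Every edge joins two different colors.

5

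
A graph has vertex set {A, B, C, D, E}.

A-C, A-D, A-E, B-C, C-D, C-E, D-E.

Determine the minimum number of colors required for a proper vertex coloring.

A, C, D, E are pairwise adjacent (a clique of size 4), so at least 4 colors are needed.
One proper 4-coloring: A=4, B=2, C=1, D=2, E=3. Each edge has distinct colors on its endpoints.

4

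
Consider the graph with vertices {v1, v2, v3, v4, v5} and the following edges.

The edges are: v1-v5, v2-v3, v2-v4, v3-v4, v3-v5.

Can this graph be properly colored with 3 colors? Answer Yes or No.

The chromatic number is 3. v2, v3, v4 are pairwise adjacent, so at least 3 colors are needed.
One proper 3-coloring: v1=1, v2=3, v3=1, v4=2, v5=2.
That is already a proper 3-coloring.

Yes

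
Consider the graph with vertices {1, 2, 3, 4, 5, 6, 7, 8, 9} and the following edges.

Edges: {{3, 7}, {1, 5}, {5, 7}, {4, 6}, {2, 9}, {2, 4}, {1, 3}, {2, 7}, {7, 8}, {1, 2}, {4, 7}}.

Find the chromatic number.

3

2, 4, 7 form a triangle, so at least 3 colors are needed.
3 colors suffice: color a → {1, 6, 7, 9}; color b → {2, 3, 5, 8}; color c → {4}. Each edge has distinct colors on its endpoints.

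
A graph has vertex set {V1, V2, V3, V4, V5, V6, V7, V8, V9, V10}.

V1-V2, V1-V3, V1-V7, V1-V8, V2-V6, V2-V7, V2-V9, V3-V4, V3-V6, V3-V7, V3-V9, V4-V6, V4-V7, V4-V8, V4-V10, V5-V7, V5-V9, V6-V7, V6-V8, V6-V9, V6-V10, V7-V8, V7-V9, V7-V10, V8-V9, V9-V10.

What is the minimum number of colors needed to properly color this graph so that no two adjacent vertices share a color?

V4, V6, V7, V10 are pairwise adjacent (a clique of size 4), so at least 4 colors are needed.
4 colors suffice: color R → {V7}; color B → {V1, V4, V9}; color G → {V5, V6}; color Y → {V2, V3, V8, V10}. Every edge joins two different colors.

4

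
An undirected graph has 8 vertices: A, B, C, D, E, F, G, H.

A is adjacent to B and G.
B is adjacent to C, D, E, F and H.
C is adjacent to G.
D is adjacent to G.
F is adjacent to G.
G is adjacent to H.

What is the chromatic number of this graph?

2

B and D are adjacent, so at least 2 colors are needed.
One proper 2-coloring: A=blue, B=red, C=blue, D=blue, E=blue, F=blue, G=red, H=blue. No two adjacent vertices share a color.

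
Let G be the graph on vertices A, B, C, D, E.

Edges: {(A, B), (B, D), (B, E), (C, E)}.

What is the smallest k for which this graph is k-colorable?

B and D are adjacent, so at least 2 colors are needed.
2 colors suffice: A=2, B=1, C=1, D=2, E=2. Every edge joins two different colors.

2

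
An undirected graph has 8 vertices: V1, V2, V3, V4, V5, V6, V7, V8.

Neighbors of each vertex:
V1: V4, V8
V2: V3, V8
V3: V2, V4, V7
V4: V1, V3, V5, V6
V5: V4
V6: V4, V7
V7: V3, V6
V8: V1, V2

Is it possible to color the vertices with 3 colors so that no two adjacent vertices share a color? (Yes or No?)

Yes

The chromatic number is 3. The cycle V4-V1-V8-V2-V3-V4 has odd length 5, so it cannot be 2-colored; at least 3 colors are needed.
3 colors suffice: color 1 → {V4, V7, V8}; color 2 → {V1, V3, V5, V6}; color 3 → {V2}.
That is already a proper 3-coloring.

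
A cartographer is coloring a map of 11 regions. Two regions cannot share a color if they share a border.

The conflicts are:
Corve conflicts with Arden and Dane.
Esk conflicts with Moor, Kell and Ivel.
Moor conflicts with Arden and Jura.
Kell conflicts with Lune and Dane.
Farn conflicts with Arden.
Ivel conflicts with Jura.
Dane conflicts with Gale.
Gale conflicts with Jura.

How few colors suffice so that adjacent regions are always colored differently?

2

Moor and Arden conflict, so at least 2 colors are needed.
2 colors suffice: color 1 → {Esk, Lune, Arden, Dane, Jura}; color 2 → {Corve, Moor, Kell, Farn, Ivel, Gale}. Every pair that conflicts lands in different colors.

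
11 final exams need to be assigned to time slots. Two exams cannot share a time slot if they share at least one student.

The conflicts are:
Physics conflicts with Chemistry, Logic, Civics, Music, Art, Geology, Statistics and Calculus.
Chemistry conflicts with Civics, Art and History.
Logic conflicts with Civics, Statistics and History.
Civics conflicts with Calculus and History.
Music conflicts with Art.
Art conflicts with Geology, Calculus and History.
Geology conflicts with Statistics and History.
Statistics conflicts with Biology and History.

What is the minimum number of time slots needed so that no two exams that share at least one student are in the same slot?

3

Physics, Chemistry, Art are mutually in conflict, so at least 3 time slots are needed.
Using 3 time slots: Physics=1, Chemistry=3, Logic=3, Civics=2, Music=3, Art=2, Geology=3, Statistics=2, Calculus=3, Biology=1, History=1. Each listed conflict is separated.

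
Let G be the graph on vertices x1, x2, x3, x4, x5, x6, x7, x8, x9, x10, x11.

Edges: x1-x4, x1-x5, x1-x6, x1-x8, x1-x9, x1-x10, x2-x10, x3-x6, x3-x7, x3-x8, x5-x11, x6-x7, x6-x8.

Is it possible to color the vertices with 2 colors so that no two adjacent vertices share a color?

x1, x6, x8 form a triangle, so at least 3 colors are needed.
So 2 colors are not enough.

No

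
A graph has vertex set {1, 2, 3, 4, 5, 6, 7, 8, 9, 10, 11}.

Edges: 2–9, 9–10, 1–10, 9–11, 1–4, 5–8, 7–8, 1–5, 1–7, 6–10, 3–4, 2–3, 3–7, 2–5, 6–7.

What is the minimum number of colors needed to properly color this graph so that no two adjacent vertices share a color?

3

The cycle 5-2-3-7-8-5 has odd length 5, so it cannot be 2-colored; at least 3 colors are needed.
3 colors suffice: color red → {4, 5, 7, 10, 11}; color blue → {1, 3, 6, 8, 9}; color green → {2}. No two adjacent vertices share a color.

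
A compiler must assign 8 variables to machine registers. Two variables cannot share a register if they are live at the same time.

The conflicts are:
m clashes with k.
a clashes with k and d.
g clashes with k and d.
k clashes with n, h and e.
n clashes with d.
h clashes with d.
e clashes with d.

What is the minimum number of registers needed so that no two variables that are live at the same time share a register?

a and d conflict, so at least 2 registers are needed.
2 registers suffice: register 1 → {k, d}; register 2 → {m, a, g, n, h, e}. Every pair that conflicts lands in different registers.

2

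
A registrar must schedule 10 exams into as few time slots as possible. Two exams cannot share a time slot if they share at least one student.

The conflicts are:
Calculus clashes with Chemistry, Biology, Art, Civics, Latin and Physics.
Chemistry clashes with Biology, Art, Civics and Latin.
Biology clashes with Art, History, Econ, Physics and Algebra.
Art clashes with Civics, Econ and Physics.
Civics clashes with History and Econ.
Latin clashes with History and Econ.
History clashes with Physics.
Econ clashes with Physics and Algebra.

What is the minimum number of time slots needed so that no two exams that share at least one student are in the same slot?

Calculus, Chemistry, Art, Civics are mutually in conflict, so at least 4 time slots are needed.
A valid assignment using 4 time slots: Calculus=2, Chemistry=4, Biology=1, Art=3, Civics=1, Latin=1, History=2, Econ=2, Physics=4, Algebra=3. No two conflicting exams share a time slot.

4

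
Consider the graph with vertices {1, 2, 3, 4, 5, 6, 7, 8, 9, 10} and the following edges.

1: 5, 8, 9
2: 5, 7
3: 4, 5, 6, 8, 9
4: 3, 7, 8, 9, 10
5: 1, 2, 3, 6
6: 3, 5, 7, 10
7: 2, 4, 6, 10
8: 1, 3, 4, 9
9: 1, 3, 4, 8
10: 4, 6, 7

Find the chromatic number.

4

3, 4, 8, 9 are pairwise adjacent (a clique of size 4), so at least 4 colors are needed.
4 colors suffice: 1=a, 2=b, 3=a, 4=b, 5=c, 6=b, 7=a, 8=c, 9=d, 10=c. Every edge joins two different colors.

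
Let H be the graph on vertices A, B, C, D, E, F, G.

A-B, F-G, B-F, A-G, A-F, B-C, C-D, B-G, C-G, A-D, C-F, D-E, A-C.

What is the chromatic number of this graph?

A, B, C, F, G are pairwise adjacent (a clique of size 5), so at least 5 colors are needed.
One proper 5-coloring: A=1, B=4, C=2, D=3, E=1, F=5, G=3. Each edge has distinct colors on its endpoints.

5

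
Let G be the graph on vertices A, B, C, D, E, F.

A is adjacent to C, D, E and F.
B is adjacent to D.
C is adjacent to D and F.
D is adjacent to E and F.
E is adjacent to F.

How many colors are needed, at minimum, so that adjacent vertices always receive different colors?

A, D, E, F are mutually adjacent (a clique of size 4), so at least 4 colors are needed.
4 colors suffice: A=3, B=2, C=4, D=1, E=4, F=2. Every edge joins two different colors.

4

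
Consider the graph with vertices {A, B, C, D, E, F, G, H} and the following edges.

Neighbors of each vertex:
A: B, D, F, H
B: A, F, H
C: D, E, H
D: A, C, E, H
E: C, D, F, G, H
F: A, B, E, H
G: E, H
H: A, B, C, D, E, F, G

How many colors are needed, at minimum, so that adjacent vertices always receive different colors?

4

C, D, E, H are mutually adjacent (a clique of size 4), so at least 4 colors are needed.
4 colors suffice: color 1 → {H}; color 2 → {A, E}; color 3 → {D, F, G}; color 4 → {B, C}. No two adjacent vertices share a color.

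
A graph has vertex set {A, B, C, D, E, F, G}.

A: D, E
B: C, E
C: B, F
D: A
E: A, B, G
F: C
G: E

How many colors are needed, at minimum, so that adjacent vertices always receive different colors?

2

E and G are adjacent, so at least 2 colors are needed.
One proper 2-coloring: A=2, B=2, C=1, D=1, E=1, F=2, G=2. Each edge has distinct colors on its endpoints.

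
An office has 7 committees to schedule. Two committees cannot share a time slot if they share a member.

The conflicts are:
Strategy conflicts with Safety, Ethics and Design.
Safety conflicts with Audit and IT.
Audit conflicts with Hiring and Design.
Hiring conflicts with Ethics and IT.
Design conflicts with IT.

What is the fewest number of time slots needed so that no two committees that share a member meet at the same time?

3

The cycle Hiring-IT-Design-Strategy-Ethics-Hiring has odd length 5, so it cannot be 2-colored; at least 3 time slots are needed.
Using 3 time slots: Strategy=2, Safety=1, Audit=2, Hiring=1, Ethics=3, Design=1, IT=2. Every pair that conflicts lands in different time slots.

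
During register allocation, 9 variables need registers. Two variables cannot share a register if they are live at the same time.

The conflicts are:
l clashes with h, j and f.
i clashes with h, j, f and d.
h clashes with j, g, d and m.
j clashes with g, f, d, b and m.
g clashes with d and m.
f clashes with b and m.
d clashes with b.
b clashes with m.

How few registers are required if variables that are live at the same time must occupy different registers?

4

h, j, g, m all conflict with each other, so at least 4 registers are needed.
A valid assignment using 4 registers: l=3, i=4, h=2, j=1, g=4, f=2, d=3, b=4, m=3. Every pair that conflicts lands in different registers.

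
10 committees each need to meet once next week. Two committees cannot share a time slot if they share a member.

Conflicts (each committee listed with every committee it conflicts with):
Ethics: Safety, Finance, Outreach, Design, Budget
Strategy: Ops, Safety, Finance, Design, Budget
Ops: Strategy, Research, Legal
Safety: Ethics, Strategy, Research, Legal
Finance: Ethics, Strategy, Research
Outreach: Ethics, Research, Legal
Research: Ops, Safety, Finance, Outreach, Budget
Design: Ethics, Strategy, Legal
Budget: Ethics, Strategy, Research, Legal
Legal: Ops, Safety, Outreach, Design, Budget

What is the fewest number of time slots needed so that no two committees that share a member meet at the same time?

Design and Legal conflict, so at least 2 time slots are needed.
2 time slots suffice: time slot 1 → {Ethics, Strategy, Research, Legal}; time slot 2 → {Ops, Safety, Finance, Outreach, Design, Budget}. Every pair that conflicts lands in different time slots.

2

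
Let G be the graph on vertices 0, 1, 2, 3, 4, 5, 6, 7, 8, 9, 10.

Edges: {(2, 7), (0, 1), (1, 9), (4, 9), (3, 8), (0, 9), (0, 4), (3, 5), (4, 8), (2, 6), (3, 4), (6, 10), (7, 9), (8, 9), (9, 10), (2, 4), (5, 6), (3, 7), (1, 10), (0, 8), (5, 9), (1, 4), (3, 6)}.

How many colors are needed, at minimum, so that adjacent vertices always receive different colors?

4

0, 4, 8, 9 are pairwise adjacent (a clique of size 4), so at least 4 colors are needed.
4 colors suffice: color red → {2, 3, 9}; color blue → {4, 6, 7}; color green → {1, 5, 8}; color yellow → {0, 10}. Every edge joins two different colors.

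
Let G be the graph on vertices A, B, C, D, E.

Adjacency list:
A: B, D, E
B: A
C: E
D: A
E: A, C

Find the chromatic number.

2

C and E are adjacent, so at least 2 colors are needed.
2 colors suffice: color 1 → {A, C}; color 2 → {B, D, E}. Every edge joins two different colors.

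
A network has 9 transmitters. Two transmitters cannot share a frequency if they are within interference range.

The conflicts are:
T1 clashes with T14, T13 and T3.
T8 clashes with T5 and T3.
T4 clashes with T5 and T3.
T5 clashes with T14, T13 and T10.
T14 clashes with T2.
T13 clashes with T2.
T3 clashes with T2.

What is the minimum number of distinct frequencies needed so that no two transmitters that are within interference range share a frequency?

The cycle T3-T1-T14-T5-T4-T3 has odd length 5, so it cannot be 2-colored; at least 3 frequencies are needed.
3 frequencies suffice: frequency 1 → {T5, T3}; frequency 2 → {T8, T4, T14, T13, T10}; frequency 3 → {T1, T2}. Every pair that conflicts lands in different frequencies.

3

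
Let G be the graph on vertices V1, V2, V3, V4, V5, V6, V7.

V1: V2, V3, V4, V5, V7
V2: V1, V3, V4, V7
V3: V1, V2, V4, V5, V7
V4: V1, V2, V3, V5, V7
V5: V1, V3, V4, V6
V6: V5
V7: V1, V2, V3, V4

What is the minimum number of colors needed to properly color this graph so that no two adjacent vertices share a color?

V1, V2, V3, V4, V7 are pairwise adjacent (a clique of size 5), so at least 5 colors are needed.
5 colors suffice: color R → {V3, V6}; color B → {V1}; color G → {V4}; color Y → {V5, V7}; color P → {V2}. Each edge has distinct colors on its endpoints.

5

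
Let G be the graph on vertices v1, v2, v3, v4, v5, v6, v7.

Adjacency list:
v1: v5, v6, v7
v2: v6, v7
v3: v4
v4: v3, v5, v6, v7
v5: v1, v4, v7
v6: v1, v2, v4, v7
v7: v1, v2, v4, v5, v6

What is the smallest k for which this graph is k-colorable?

v4, v6, v7 are pairwise adjacent, so at least 3 colors are needed.
3 colors suffice: color 1 → {v3, v7}; color 2 → {v5, v6}; color 3 → {v1, v2, v4}. Every edge joins two different colors.

3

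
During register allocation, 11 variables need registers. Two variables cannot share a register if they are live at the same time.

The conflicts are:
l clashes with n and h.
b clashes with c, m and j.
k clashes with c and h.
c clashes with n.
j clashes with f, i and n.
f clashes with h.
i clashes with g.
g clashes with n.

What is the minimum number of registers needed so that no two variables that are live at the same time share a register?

The cycle k-h-l-n-c-k has odd length 5, so it cannot be 2-colored; at least 3 registers are needed.
3 registers suffice: l=3, b=2, k=2, c=1, m=1, j=1, f=2, i=2, g=1, n=2, h=1. No two conflicting variables share a register.

3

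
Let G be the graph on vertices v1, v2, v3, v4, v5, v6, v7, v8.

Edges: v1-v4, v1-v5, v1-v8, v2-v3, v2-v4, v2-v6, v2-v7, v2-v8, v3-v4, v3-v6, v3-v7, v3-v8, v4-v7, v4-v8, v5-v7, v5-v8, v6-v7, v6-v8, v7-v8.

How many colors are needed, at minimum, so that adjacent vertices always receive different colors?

5

v2, v3, v4, v7, v8 form a clique, so at least 5 colors are needed.
5 colors suffice: color 1 → {v8}; color 2 → {v1, v7}; color 3 → {v4, v5, v6}; color 4 → {v3}; color 5 → {v2}. No two adjacent vertices share a color.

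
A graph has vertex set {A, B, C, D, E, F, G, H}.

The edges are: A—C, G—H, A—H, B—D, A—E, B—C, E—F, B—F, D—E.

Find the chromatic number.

3

The cycle F-E-A-C-B-F has odd length 5, so it cannot be 2-colored; at least 3 colors are needed.
A valid assignment using 3 colors: A=2, B=1, C=3, D=2, E=1, F=2, G=2, H=1. No two adjacent vertices share a color.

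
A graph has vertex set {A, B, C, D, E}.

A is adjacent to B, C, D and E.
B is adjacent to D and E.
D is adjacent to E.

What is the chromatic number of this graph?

A, B, D, E are mutually adjacent (a clique of size 4), so at least 4 colors are needed.
4 colors suffice: color red → {A}; color blue → {B, C}; color green → {D}; color yellow → {E}. Each edge has distinct colors on its endpoints.

4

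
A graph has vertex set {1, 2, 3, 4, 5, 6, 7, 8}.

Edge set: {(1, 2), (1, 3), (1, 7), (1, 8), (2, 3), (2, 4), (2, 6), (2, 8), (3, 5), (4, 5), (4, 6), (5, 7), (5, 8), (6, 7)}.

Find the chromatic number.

3

2, 4, 6 are pairwise adjacent, so at least 3 colors are needed.
3 colors suffice: 1=blue, 2=red, 3=green, 4=green, 5=red, 6=blue, 7=green, 8=green. Every edge joins two different colors.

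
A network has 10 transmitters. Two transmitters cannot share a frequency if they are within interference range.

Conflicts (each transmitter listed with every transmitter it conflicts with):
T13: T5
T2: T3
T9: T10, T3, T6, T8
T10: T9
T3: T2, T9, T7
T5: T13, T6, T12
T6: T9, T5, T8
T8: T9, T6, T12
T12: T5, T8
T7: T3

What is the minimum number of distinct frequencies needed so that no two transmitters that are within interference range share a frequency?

3

T9, T6, T8 pairwise conflict, so at least 3 frequencies are needed.
A valid assignment using 3 frequencies: T13=2, T2=1, T9=1, T10=2, T3=2, T5=1, T6=3, T8=2, T12=3, T7=1. Every pair that conflicts lands in different frequencies.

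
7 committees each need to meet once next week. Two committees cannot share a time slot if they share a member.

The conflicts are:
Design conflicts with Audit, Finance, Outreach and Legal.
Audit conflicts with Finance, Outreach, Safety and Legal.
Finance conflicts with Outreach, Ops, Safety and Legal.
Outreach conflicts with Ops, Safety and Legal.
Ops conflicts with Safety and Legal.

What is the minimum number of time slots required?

5

Design, Audit, Finance, Outreach, Legal are mutually in conflict, so at least 5 time slots are needed.
A valid assignment using 5 time slots: Design=5, Audit=3, Finance=2, Outreach=1, Ops=3, Safety=4, Legal=4. Every pair that conflicts lands in different time slots.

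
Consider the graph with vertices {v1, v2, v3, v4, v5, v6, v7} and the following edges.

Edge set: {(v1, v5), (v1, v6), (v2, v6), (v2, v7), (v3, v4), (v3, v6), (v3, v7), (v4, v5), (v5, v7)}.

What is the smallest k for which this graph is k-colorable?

3

The cycle v7-v3-v6-v1-v5-v7 has odd length 5, so it cannot be 2-colored; at least 3 colors are needed.
One proper 3-coloring: v1=B, v2=B, v3=B, v4=G, v5=R, v6=R, v7=G. No two adjacent vertices share a color.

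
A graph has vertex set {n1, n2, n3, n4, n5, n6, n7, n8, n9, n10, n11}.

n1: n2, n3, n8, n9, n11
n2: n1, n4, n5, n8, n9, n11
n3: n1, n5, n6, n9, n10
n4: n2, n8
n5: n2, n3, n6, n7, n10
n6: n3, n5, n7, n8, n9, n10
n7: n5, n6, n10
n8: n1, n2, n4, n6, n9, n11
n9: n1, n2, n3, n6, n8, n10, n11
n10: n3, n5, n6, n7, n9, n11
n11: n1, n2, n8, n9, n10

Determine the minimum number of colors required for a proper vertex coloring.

5

n1, n2, n8, n9, n11 are mutually adjacent (a clique of size 5), so at least 5 colors are needed.
5 colors suffice: color 1 → {n4, n5, n9}; color 2 → {n8, n10}; color 3 → {n2, n6}; color 4 → {n1, n7}; color 5 → {n3, n11}. Each edge has distinct colors on its endpoints.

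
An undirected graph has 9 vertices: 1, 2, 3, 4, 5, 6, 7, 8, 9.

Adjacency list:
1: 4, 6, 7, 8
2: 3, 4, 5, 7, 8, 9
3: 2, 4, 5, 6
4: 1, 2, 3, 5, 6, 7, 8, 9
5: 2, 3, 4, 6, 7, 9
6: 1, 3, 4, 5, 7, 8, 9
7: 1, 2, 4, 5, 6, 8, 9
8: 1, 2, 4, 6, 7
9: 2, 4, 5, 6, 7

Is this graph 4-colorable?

1, 4, 6, 7, 8 form a clique, so at least 5 colors are needed.
So 4 colors are not enough.

No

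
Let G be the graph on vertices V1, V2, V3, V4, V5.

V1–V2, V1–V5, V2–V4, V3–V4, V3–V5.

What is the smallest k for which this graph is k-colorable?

The cycle V2-V4-V3-V5-V1-V2 has odd length 5, so it cannot be 2-colored; at least 3 colors are needed.
3 colors suffice: color R → {V1, V3}; color B → {V4, V5}; color G → {V2}. Each edge has distinct colors on its endpoints.

3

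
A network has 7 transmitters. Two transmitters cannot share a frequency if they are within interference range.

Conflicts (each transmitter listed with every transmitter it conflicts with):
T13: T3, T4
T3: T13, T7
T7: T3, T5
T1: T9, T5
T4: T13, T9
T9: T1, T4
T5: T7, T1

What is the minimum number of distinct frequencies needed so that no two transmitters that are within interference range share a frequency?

The cycle T7-T5-T1-T9-T4-T13-T3-T7 has odd length 7, so it cannot be 2-colored; at least 3 frequencies are needed.
Using 3 frequencies: T13=1, T3=2, T7=1, T1=3, T4=2, T9=1, T5=2. Every pair that conflicts lands in different frequencies.

3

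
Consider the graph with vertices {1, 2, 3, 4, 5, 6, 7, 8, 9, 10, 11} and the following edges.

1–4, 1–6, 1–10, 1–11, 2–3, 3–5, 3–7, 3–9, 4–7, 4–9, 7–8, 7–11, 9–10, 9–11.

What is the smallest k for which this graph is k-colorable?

2

7 and 8 are adjacent, so at least 2 colors are needed.
One proper 2-coloring: 1=a, 2=a, 3=b, 4=b, 5=a, 6=b, 7=a, 8=b, 9=a, 10=b, 11=b. Every edge joins two different colors.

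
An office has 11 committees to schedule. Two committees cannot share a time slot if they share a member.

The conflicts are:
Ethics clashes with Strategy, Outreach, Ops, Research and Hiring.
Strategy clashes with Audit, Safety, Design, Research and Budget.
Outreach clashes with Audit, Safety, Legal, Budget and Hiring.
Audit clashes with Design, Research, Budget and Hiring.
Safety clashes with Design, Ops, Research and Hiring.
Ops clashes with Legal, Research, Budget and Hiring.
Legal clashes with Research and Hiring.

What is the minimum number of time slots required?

Outreach, Audit, Budget are mutually in conflict, so at least 3 time slots are needed.
3 time slots suffice: time slot 1 → {Ethics, Audit, Safety, Legal}; time slot 2 → {Strategy, Outreach, Ops}; time slot 3 → {Design, Research, Budget, Hiring}. Every pair that conflicts lands in different time slots.

3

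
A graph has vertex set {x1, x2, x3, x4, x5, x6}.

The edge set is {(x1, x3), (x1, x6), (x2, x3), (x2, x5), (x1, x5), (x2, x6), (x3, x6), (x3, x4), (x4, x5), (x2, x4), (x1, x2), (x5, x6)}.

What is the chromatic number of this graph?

x1, x2, x5, x6 are pairwise adjacent (a clique of size 4), so at least 4 colors are needed.
One proper 4-coloring: x1=4, x2=1, x3=2, x4=3, x5=2, x6=3. Every edge joins two different colors.

4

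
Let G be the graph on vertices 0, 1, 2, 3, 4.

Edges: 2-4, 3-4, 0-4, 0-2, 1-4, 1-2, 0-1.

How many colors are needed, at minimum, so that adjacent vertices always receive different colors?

4

0, 1, 2, 4 are mutually adjacent (a clique of size 4), so at least 4 colors are needed.
A valid assignment using 4 colors: 0=green, 1=blue, 2=yellow, 3=blue, 4=red. Every edge joins two different colors.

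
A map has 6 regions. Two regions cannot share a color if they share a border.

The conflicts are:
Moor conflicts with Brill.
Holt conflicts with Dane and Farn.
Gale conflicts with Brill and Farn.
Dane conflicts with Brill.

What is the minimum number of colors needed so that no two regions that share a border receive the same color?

3

The cycle Holt-Farn-Gale-Brill-Dane-Holt has odd length 5, so it cannot be 2-colored; at least 3 colors are needed.
A valid assignment using 3 colors: Moor=2, Holt=3, Gale=2, Dane=2, Brill=1, Farn=1. Each listed conflict is separated.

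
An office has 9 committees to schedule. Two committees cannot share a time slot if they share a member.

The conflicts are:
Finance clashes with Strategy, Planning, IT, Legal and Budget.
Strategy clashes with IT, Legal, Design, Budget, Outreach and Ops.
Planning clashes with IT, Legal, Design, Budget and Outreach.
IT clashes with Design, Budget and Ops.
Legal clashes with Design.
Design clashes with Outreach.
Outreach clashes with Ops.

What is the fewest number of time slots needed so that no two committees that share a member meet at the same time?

Finance, Strategy, IT, Budget pairwise conflict, so at least 4 time slots are needed.
4 time slots suffice: time slot 1 → {Strategy, Planning}; time slot 2 → {IT, Legal, Outreach}; time slot 3 → {Finance, Design, Ops}; time slot 4 → {Budget}. Each listed conflict is separated.

4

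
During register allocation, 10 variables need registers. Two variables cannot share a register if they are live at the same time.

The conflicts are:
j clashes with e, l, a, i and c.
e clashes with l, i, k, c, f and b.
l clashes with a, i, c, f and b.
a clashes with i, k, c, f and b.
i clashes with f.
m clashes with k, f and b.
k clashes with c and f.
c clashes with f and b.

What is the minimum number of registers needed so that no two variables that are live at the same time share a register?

j, e, l, i pairwise conflict, so at least 4 registers are needed.
A valid assignment using 4 registers: j=4, e=1, l=3, a=1, i=2, m=1, k=3, c=2, f=4, b=4. Every pair that conflicts lands in different registers.

4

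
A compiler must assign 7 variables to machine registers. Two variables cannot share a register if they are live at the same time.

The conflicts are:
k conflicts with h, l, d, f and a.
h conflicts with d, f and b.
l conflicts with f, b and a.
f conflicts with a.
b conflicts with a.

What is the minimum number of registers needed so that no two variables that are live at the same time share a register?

k, l, f, a pairwise conflict, so at least 4 registers are needed.
4 registers suffice: k=1, h=2, l=4, d=3, f=3, b=1, a=2. Every pair that conflicts lands in different registers.

4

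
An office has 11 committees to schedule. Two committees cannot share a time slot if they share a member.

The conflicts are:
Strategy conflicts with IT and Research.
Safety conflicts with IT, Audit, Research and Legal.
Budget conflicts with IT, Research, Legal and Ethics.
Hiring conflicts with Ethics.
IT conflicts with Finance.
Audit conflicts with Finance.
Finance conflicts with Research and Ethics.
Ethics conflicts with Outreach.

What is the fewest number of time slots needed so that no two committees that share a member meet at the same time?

2

Finance and Research conflict, so at least 2 time slots are needed.
2 time slots suffice: time slot 1 → {IT, Audit, Research, Legal, Ethics}; time slot 2 → {Strategy, Safety, Budget, Hiring, Finance, Outreach}. Every pair that conflicts lands in different time slots.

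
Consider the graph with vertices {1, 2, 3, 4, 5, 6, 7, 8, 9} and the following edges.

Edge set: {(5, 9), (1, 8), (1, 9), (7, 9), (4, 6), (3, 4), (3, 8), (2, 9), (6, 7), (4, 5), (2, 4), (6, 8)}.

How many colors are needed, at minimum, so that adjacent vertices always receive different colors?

3

The cycle 4-6-7-9-2-4 has odd length 5, so it cannot be 2-colored; at least 3 colors are needed.
3 colors suffice: color red → {4, 8, 9}; color blue → {1, 2, 3, 5, 6}; color green → {7}. Every edge joins two different colors.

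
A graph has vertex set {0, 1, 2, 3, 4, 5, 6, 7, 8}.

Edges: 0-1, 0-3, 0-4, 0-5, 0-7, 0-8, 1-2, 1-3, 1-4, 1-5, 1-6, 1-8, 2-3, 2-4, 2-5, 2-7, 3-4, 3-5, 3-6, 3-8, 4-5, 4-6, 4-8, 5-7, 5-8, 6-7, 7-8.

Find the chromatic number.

0, 1, 3, 4, 5, 8 are mutually adjacent (a clique of size 6), so at least 6 colors are needed.
6 colors suffice: 0=f, 1=b, 2=e, 3=a, 4=c, 5=d, 6=d, 7=a, 8=e. Every edge joins two different colors.

6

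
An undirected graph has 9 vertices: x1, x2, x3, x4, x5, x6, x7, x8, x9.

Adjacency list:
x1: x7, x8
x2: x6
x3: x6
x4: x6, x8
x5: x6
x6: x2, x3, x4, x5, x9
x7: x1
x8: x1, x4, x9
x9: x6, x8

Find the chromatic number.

2

x4 and x8 are adjacent, so at least 2 colors are needed.
2 colors suffice: color 1 → {x6, x7, x8}; color 2 → {x1, x2, x3, x4, x5, x9}. No two adjacent vertices share a color.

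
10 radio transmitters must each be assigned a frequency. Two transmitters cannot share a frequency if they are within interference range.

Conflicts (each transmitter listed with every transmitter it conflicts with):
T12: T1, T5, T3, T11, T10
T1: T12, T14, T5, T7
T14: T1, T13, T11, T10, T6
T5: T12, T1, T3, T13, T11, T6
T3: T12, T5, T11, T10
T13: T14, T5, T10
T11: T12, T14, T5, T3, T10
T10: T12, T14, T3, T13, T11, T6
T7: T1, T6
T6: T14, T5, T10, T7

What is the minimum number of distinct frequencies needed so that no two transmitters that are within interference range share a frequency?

4

T12, T3, T11, T10 are mutually in conflict, so at least 4 frequencies are needed.
4 frequencies suffice: frequency 1 → {T5, T10, T7}; frequency 2 → {T1, T13, T11, T6}; frequency 3 → {T12, T14}; frequency 4 → {T3}. Every pair that conflicts lands in different frequencies.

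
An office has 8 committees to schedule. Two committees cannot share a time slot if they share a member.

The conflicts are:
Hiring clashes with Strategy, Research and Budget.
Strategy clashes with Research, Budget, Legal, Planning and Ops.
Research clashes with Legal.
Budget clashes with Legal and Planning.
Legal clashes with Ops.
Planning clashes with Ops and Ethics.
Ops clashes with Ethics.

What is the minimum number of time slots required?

3

Strategy, Budget, Planning pairwise conflict, so at least 3 time slots are needed.
3 time slots suffice: time slot 1 → {Strategy, Ethics}; time slot 2 → {Research, Budget, Ops}; time slot 3 → {Hiring, Legal, Planning}. Every pair that conflicts lands in different time slots.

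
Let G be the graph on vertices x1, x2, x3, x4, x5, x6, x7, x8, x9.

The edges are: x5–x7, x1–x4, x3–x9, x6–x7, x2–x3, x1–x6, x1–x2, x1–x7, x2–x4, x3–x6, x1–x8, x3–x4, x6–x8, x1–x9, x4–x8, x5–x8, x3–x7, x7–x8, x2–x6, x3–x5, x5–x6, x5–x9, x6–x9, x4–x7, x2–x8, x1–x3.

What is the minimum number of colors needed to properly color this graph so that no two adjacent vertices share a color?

x3, x5, x6, x9 are mutually adjacent (a clique of size 4), so at least 4 colors are needed.
4 colors suffice: color red → {x3, x8}; color blue → {x4, x6}; color green → {x1, x5}; color yellow → {x2, x7, x9}. Every edge joins two different colors.

4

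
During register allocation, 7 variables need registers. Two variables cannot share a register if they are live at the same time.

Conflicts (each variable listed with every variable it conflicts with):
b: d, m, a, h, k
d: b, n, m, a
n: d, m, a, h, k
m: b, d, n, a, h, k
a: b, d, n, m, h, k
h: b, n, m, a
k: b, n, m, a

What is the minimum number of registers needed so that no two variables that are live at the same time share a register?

4

b, m, a, h are mutually in conflict, so at least 4 registers are needed.
A valid assignment using 4 registers: b=3, d=4, n=3, m=2, a=1, h=4, k=4. Each listed conflict is separated.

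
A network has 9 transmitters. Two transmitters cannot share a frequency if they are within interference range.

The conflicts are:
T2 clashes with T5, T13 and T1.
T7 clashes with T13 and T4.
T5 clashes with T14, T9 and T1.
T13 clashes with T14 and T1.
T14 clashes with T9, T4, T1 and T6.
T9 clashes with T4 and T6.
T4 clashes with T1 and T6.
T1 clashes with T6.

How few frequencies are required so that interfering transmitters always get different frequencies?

4

T14, T9, T4, T6 pairwise conflict, so at least 4 frequencies are needed.
4 frequencies suffice: frequency 1 → {T2, T7, T14}; frequency 2 → {T9, T1}; frequency 3 → {T5, T13, T4}; frequency 4 → {T6}. No two conflicting transmitters share a frequency.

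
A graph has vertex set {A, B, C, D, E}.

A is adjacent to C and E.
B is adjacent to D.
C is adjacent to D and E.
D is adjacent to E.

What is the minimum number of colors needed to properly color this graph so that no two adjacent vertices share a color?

C, D, E form a triangle, so at least 3 colors are needed.
3 colors suffice: color 1 → {A, D}; color 2 → {B, E}; color 3 → {C}. Every edge joins two different colors.

3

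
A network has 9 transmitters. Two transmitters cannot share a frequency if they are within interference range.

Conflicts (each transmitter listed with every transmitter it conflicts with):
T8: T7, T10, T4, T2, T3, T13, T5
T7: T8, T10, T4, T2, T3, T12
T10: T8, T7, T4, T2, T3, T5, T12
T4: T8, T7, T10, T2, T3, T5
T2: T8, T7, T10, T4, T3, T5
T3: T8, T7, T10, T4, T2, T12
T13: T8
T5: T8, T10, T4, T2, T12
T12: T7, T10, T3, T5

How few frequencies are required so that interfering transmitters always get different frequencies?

T8, T7, T10, T4, T2, T3 pairwise conflict, so at least 6 frequencies are needed.
6 frequencies suffice: T8=1, T7=6, T10=2, T4=5, T2=4, T3=3, T13=2, T5=3, T12=1. No two conflicting transmitters share a frequency.

6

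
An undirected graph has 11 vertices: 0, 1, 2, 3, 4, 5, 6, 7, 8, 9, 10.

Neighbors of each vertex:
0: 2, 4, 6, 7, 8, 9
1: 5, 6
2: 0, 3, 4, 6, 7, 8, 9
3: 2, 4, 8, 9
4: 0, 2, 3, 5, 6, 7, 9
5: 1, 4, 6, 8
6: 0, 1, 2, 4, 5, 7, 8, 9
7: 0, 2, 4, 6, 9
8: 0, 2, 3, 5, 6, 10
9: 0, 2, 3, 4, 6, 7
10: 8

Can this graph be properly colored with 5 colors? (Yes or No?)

0, 2, 4, 6, 7, 9 form a clique, so at least 6 colors are needed.
So 5 colors are not enough.

No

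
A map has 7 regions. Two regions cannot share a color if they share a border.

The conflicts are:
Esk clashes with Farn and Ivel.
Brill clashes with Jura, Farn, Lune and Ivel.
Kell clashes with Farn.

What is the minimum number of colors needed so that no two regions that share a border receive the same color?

2

Esk and Ivel conflict, so at least 2 colors are needed.
One proper 2-coloring: Esk=1, Brill=1, Kell=1, Jura=2, Farn=2, Lune=2, Ivel=2. Each listed conflict is separated.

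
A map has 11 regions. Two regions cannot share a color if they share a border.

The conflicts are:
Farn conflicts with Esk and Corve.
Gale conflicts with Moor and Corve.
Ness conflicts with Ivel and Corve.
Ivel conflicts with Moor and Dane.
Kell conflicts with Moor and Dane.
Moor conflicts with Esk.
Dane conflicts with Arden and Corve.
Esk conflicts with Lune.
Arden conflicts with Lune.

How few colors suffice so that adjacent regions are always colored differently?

The cycle Moor-Ivel-Ness-Corve-Gale-Moor has odd length 5, so it cannot be 2-colored; at least 3 colors are needed.
A valid assignment using 3 colors: Farn=1, Gale=3, Ness=1, Ivel=2, Kell=2, Moor=1, Dane=1, Esk=2, Arden=2, Lune=1, Corve=2. Every pair that conflicts lands in different colors.

3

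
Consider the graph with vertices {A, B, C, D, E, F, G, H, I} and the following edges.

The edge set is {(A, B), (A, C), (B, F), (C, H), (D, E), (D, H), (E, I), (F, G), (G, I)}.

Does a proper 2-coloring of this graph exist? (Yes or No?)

The cycle G-I-E-D-H-C-A-B-F-G has odd length 9, so it cannot be 2-colored; at least 3 colors are needed.
So 2 colors are not enough.

No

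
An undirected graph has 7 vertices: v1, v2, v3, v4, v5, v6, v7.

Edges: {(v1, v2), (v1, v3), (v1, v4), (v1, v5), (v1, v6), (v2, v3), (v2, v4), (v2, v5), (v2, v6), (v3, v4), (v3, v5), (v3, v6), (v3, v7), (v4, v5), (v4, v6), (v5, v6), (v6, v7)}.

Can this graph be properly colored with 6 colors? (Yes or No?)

The chromatic number is 6. v1, v2, v3, v4, v5, v6 form a clique, so at least 6 colors are needed.
One proper 6-coloring: v1=5, v2=4, v3=1, v4=3, v5=6, v6=2, v7=3.
That is already a proper 6-coloring.

Yes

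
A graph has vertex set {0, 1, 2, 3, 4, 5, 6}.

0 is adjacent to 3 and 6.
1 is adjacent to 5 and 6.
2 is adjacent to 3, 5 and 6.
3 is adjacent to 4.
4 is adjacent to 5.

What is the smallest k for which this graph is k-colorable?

1 and 6 are adjacent, so at least 2 colors are needed.
A valid assignment using 2 colors: 0=b, 1=b, 2=b, 3=a, 4=b, 5=a, 6=a. Each edge has distinct colors on its endpoints.

2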